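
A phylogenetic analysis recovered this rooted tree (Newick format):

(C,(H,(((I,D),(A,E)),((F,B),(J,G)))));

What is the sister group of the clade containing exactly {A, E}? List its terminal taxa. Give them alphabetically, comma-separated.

D, I

The clade containing exactly {A, E} attaches to the tree at the node subtending ((I,D),(A,E)).
The other lineage descending from that same node — the sister group — is (I,D); its 2 tips in alphabetical order are the answer.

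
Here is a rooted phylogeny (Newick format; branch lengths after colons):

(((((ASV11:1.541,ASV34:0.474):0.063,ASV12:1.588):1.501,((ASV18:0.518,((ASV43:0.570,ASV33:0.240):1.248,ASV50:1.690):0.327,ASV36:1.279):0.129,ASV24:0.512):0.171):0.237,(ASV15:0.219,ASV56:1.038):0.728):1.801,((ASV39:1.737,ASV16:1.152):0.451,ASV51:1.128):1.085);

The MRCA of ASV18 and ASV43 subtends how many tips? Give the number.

The MRCA of ASV18 and ASV43 is the node subtending (ASV18,((ASV43,ASV33),ASV50),ASV36).
That clade contains 5 terminal taxa: ASV18, ASV33, ASV36, ASV43, ASV50.

5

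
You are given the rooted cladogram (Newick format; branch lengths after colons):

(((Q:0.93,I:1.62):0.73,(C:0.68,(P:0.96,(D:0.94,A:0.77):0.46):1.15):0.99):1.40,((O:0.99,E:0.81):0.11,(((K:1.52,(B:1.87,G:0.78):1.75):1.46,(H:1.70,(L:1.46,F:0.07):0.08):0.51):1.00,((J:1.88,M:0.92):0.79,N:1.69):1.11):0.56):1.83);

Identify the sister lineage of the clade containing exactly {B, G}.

K

The clade containing exactly {B, G} attaches to the tree at the node subtending (K,(B,G)).
The other lineage descending from that same node — the sister group — is the single tip K.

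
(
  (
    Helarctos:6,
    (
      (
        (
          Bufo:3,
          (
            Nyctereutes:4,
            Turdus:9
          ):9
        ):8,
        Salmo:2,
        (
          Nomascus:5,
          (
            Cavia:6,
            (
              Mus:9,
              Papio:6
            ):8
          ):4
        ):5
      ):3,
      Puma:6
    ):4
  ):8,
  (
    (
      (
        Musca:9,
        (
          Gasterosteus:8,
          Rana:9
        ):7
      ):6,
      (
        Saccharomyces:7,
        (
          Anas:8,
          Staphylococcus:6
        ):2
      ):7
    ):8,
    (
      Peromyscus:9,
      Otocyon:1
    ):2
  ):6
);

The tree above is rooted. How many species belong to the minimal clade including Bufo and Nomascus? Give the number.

The MRCA of Bufo and Nomascus is the node subtending ((Bufo,(Nyctereutes,Turdus)),Salmo,(Nomascus,(Cavia,(Mus,Papio)))).
That clade contains 8 terminal taxa: Bufo, Cavia, Mus, Nomascus, Nyctereutes, Papio, Salmo, Turdus.

8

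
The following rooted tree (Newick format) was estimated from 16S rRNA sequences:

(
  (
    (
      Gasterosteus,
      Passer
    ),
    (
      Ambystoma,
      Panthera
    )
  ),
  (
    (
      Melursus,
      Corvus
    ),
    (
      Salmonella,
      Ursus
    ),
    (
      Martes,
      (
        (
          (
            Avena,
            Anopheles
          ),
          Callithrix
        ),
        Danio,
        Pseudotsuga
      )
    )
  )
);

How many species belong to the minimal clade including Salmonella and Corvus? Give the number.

10

The MRCA of Salmonella and Corvus is the node subtending ((Melursus,Corvus),(Salmonella,Ursus),(Martes,(((Avena,Anopheles),Callithrix),Danio,Pseudotsuga))).
That clade contains 10 terminal taxa: Anopheles, Avena, Callithrix, Corvus, Danio, Martes, Melursus, Pseudotsuga, Salmonella, Ursus.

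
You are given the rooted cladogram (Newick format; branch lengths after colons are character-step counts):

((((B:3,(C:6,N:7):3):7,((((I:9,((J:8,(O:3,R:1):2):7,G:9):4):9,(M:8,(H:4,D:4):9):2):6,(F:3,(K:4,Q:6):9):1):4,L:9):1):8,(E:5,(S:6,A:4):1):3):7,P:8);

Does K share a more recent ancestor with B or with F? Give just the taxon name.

F

The MRCA of K and F subtends (F,(K,Q)) (3 taxa).
The MRCA of K and B subtends ((B,(C,N)),((((I,((J,(O,R)),G)),(M,(H,D))),(F,(K,Q))),L)) (15 taxa).
The first is nested inside the second, so K shares a more recent common ancestor with F.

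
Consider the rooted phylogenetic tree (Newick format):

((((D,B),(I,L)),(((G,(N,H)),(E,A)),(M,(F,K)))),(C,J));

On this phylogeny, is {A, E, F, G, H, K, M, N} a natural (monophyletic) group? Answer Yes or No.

Yes

The most recent common ancestor of these taxa subtends (((G,(N,H)),(E,A)),(M,(F,K))).
That clade has exactly 8 tips — every listed taxon and nothing else — so the group is monophyletic.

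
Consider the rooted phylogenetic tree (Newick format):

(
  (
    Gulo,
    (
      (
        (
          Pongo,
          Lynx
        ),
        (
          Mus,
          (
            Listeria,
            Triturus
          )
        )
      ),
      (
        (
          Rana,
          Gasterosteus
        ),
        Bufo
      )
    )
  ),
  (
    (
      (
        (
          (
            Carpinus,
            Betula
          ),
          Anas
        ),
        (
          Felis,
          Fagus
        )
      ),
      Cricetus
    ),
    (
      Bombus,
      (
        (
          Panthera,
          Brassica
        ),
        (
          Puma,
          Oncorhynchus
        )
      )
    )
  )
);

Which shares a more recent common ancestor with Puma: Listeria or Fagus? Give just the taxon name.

The MRCA of Puma and Fagus subtends (((((Carpinus,Betula),Anas),(Felis,Fagus)),Cricetus),(Bombus,((Panthera,Brassica),(Puma,Oncorhynchus)))) (11 taxa).
The MRCA of Puma and Listeria is the root, subtending the entire tree (20 taxa).
The first is nested inside the second, so Puma shares a more recent common ancestor with Fagus.

Fagus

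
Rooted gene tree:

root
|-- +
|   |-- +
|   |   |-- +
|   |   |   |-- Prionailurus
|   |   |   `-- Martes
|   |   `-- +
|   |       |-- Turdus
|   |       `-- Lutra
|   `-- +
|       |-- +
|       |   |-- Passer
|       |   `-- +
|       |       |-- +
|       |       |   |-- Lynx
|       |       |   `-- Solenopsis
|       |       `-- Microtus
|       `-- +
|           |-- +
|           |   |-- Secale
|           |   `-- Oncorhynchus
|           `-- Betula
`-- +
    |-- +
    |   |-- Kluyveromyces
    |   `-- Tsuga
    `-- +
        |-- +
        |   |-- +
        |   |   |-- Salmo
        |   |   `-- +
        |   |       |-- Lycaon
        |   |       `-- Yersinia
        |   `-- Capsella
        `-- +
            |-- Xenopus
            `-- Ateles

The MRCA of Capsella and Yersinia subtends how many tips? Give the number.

The MRCA of Capsella and Yersinia is the node subtending ((Salmo,(Lycaon,Yersinia)),Capsella).
That clade contains 4 terminal taxa: Capsella, Lycaon, Salmo, Yersinia.

4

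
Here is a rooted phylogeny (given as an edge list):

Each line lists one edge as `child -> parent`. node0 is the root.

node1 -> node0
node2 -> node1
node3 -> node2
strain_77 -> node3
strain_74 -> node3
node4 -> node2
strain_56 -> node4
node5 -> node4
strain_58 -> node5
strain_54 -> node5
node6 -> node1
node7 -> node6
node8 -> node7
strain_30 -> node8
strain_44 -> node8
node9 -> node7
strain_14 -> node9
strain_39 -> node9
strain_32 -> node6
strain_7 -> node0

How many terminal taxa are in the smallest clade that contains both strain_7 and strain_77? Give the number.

The MRCA of strain_7 and strain_77 is the root, so the clade is the entire tree.
That clade contains 11 terminal taxa: strain_14, strain_30, strain_32, strain_39, strain_44, strain_54, strain_56, strain_58, strain_7, strain_74, strain_77.

11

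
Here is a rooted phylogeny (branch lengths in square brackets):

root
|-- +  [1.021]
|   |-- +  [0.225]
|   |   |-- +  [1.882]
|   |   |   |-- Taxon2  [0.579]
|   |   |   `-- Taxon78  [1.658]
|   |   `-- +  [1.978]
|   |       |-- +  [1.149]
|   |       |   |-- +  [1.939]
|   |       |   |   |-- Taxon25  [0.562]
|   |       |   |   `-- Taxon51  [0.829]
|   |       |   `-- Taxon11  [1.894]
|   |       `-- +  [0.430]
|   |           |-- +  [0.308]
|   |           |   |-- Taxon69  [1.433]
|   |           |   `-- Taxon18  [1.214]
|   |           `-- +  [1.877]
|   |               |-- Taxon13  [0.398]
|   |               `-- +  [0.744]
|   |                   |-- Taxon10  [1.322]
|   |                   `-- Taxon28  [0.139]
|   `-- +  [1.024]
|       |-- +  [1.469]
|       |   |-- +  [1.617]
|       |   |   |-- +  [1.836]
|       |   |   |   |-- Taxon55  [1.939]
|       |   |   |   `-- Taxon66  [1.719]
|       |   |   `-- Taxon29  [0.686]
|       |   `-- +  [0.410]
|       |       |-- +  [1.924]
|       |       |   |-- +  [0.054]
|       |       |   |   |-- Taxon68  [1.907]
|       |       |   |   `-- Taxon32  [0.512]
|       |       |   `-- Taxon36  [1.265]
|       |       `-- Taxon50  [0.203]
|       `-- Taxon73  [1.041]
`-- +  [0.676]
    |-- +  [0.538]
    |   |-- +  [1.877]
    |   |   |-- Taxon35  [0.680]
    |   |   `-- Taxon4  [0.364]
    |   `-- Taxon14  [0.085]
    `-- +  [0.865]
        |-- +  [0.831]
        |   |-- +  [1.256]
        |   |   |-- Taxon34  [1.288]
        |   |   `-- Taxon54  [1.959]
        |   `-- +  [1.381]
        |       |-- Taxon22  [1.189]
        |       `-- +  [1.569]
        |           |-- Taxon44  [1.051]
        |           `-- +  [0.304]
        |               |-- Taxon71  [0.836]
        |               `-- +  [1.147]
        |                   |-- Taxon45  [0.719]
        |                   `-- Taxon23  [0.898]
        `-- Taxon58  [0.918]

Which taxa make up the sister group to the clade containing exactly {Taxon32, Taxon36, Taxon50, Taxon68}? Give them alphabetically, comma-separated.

Taxon29, Taxon55, Taxon66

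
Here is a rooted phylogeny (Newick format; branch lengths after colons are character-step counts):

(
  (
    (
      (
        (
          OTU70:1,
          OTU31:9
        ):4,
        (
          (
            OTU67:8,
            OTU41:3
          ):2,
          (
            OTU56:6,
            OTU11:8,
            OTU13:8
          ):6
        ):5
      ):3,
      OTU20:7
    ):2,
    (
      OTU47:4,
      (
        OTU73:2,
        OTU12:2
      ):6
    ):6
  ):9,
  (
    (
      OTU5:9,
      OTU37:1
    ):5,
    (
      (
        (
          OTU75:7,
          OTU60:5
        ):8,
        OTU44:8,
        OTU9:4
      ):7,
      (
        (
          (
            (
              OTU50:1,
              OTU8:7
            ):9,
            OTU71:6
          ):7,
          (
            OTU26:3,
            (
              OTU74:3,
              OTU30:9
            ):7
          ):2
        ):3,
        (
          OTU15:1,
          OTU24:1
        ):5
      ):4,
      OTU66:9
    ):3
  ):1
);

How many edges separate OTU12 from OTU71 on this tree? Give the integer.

10

The MRCA of OTU12 and OTU71 is the root of the tree.
From OTU12 up to that node: 4 branches. From OTU71 up to the same node: 6 branches. Total: 4 + 6 = 10.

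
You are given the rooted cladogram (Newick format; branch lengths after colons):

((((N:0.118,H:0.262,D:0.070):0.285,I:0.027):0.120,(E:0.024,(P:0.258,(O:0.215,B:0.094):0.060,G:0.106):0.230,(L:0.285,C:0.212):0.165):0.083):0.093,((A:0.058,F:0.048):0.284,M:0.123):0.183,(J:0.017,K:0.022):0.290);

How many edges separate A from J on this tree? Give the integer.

5

The MRCA of A and J is the root of the tree.
From A up to that node: 3 branches. From J up to the same node: 2 branches. Total: 3 + 2 = 5.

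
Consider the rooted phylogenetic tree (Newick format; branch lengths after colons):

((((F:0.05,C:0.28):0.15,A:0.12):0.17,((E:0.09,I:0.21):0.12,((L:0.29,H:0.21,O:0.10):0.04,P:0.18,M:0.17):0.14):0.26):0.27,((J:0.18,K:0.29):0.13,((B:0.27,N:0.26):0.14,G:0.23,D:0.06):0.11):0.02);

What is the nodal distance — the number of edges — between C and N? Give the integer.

The MRCA of C and N is the root of the tree.
From C up to that node: 4 branches. From N up to the same node: 4 branches. Total: 4 + 4 = 8.

8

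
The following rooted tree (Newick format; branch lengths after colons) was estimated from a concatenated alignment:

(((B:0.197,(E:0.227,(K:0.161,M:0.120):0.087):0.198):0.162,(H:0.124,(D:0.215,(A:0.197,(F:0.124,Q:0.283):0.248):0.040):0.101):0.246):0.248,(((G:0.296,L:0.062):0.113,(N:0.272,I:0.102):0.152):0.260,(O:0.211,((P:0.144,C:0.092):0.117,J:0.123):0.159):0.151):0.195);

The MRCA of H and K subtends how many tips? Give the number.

9

The MRCA of H and K is the node subtending ((B,(E,(K,M))),(H,(D,(A,(F,Q))))).
That clade contains 9 terminal taxa: A, B, D, E, F, H, K, M, Q.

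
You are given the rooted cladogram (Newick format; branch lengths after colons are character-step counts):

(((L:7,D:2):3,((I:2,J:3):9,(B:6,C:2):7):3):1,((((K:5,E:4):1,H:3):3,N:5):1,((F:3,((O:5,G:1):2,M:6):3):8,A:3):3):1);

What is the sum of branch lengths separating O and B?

39

The path runs O → … → MRCA → … → B; the MRCA is the root of the tree.
Branch lengths along that path: 5 + 2 + 3 + 8 + 3 + 1 + 1 + 3 + 7 + 6 = 39.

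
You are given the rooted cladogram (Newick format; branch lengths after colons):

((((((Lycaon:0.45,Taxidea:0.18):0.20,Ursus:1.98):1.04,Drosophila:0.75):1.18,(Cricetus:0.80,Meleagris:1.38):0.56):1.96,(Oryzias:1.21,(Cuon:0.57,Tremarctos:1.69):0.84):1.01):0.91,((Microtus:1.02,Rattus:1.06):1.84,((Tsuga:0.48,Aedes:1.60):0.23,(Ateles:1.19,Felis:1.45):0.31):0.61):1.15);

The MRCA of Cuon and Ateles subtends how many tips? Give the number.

15

The MRCA of Cuon and Ateles is the root, so the clade is the entire tree.
That clade contains 15 terminal taxa: Aedes, Ateles, Cricetus, Cuon, Drosophila, Felis, Lycaon, Meleagris, Microtus, Oryzias, Rattus, Taxidea, Tremarctos, Tsuga, Ursus.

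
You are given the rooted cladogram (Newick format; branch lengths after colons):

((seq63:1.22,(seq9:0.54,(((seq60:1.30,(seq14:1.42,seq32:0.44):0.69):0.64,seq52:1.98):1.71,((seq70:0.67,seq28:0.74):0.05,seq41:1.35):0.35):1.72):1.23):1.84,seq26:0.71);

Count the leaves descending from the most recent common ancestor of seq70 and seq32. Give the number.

7

The MRCA of seq70 and seq32 is the node subtending (((seq60,(seq14,seq32)),seq52),((seq70,seq28),seq41)).
That clade contains 7 terminal taxa: seq14, seq28, seq32, seq41, seq52, seq60, seq70.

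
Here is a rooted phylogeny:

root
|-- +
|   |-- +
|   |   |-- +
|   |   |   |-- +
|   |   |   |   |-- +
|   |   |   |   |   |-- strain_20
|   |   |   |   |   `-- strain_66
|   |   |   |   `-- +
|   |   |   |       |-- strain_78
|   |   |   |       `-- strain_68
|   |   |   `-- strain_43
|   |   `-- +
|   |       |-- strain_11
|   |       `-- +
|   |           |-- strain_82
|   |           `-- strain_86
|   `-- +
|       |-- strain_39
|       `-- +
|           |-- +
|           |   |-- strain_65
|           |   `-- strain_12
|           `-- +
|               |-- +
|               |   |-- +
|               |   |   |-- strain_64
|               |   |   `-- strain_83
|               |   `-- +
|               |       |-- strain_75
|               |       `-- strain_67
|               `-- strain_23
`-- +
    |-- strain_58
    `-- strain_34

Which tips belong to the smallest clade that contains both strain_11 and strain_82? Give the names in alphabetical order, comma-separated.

strain_11, strain_82, strain_86

Tracing strain_11: it sits inside (strain_11,(strain_82,strain_86)).
Tracing strain_82: it sits inside (strain_82,strain_86).
The smallest clade enclosing both is (strain_11,(strain_82,strain_86)); the answer is its 3 terminal taxa in alphabetical order.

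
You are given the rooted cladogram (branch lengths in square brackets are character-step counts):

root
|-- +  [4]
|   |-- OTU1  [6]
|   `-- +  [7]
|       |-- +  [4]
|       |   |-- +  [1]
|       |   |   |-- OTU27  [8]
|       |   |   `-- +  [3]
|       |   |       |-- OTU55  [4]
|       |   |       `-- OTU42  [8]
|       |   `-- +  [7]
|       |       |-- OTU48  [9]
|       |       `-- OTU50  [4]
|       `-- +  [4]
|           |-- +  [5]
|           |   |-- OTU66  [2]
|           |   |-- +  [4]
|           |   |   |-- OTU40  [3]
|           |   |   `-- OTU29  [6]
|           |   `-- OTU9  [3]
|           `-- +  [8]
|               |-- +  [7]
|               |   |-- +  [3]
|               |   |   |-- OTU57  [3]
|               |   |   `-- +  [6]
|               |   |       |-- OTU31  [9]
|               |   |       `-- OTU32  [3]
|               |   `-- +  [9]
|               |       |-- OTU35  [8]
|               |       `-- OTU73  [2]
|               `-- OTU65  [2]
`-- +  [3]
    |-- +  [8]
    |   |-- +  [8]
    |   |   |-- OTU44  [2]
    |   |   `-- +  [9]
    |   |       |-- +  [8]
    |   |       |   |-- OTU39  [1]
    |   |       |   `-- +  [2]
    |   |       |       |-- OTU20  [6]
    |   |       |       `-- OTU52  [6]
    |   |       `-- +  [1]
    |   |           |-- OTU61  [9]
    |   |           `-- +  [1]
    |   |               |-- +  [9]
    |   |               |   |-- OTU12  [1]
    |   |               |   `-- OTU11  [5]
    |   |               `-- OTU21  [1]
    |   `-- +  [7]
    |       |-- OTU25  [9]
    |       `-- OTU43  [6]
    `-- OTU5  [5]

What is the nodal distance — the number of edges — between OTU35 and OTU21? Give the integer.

The MRCA of OTU35 and OTU21 is the root of the tree.
From OTU35 up to that node: 7 branches. From OTU21 up to the same node: 7 branches. Total: 7 + 7 = 14.

14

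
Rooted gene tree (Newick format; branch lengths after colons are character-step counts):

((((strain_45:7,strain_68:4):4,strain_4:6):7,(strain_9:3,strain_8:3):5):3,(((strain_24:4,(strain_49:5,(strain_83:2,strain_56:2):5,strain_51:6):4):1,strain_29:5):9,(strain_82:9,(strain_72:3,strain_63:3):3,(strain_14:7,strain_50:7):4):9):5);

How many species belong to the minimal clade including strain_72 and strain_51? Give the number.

The MRCA of strain_72 and strain_51 is the node subtending (((strain_24,(strain_49,(strain_83,strain_56),strain_51)),strain_29),(strain_82,(strain_72,strain_63),(strain_14,strain_50))).
That clade contains 11 terminal taxa: strain_14, strain_24, strain_29, strain_49, strain_50, strain_51, strain_56, strain_63, strain_72, strain_82, strain_83.

11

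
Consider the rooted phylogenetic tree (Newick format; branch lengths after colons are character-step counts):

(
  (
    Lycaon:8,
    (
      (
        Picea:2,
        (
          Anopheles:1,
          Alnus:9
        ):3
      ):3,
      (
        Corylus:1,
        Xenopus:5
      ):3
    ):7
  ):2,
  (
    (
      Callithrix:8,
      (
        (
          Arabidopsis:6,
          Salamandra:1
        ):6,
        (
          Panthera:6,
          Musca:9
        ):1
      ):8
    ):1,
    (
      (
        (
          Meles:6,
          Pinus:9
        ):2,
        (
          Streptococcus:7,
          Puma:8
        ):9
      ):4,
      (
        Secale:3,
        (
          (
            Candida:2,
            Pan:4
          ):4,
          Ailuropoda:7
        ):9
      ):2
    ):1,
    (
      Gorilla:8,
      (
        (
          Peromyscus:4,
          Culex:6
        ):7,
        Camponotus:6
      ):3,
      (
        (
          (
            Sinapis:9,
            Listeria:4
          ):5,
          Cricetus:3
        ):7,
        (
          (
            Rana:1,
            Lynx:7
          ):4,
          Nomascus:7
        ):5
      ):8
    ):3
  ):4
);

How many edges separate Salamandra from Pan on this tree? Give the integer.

9

The MRCA of Salamandra and Pan is the node subtending ((Callithrix,((Arabidopsis,Salamandra),(Panthera,Musca))),(((Meles,Pinus),(Streptococcus,Puma)),(Secale,((Candida,Pan),Ailuropoda))),(Gorilla,((Peromyscus,Culex),Camponotus),(((Sinapis,Listeria),Cricetus),((Rana,Lynx),Nomascus)))).
From Salamandra up to that node: 4 branches. From Pan up to the same node: 5 branches. Total: 4 + 5 = 9.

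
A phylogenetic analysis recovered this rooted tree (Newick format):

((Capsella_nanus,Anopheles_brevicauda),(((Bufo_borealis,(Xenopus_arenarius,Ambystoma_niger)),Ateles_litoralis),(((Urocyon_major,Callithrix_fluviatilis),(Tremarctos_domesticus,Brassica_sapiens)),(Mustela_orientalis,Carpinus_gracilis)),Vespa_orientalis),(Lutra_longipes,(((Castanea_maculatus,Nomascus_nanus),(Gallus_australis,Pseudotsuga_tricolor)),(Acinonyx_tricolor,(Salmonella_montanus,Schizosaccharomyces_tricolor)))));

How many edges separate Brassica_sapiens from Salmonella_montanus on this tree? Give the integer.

10

The MRCA of Brassica_sapiens and Salmonella_montanus is the root of the tree.
From Brassica_sapiens up to that node: 5 branches. From Salmonella_montanus up to the same node: 5 branches. Total: 5 + 5 = 10.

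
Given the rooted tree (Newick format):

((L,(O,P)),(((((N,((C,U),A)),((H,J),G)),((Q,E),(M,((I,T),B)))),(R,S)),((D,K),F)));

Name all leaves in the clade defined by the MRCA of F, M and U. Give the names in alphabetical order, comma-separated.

A, B, C, D, E, F, G, H, I, J, K, M, N, Q, R, S, T, U

Tracing F: it sits inside ((D,K),F).
Tracing M: it sits inside (M,((I,T),B)).
Tracing U: it sits inside (C,U).
The smallest clade enclosing all 3 is (((((N,((C,U),A)),((H,J),G)),((Q,E),(M,((I,T),B)))),(R,S)),((D,K),F)); the answer is its 18 terminal taxa in alphabetical order.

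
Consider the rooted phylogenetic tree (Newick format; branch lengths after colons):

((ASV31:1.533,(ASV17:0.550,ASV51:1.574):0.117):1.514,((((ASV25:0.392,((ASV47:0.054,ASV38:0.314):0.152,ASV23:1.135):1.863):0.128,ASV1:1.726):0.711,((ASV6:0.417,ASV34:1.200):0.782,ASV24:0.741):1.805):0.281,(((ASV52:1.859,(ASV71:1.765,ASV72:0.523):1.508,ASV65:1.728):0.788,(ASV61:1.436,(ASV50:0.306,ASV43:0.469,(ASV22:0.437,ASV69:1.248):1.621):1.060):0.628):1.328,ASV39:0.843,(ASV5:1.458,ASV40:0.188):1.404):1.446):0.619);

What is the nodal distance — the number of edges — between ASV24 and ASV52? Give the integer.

7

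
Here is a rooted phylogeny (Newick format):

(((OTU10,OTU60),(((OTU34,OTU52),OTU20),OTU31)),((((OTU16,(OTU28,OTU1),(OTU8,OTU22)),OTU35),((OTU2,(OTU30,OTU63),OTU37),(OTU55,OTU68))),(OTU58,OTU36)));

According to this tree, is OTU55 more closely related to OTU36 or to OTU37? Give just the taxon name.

The MRCA of OTU55 and OTU37 subtends ((OTU2,(OTU30,OTU63),OTU37),(OTU55,OTU68)) (6 taxa).
The MRCA of OTU55 and OTU36 subtends ((((OTU16,(OTU28,OTU1),(OTU8,OTU22)),OTU35),((OTU2,(OTU30,OTU63),OTU37),(OTU55,OTU68))),(OTU58,OTU36)) (14 taxa).
The first is nested inside the second, so OTU55 shares a more recent common ancestor with OTU37.

OTU37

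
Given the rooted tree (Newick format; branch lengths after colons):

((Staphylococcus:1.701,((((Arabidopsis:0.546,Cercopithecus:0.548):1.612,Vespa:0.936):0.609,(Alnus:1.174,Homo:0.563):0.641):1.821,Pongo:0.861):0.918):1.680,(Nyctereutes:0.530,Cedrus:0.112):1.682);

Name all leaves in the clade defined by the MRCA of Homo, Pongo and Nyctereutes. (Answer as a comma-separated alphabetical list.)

Tracing Homo: it sits inside (Alnus,Homo).
Tracing Pongo: it sits inside ((((Arabidopsis,Cercopithecus),Vespa),(Alnus,Homo)),Pongo).
Tracing Nyctereutes: it sits inside (Nyctereutes,Cedrus).
The smallest clade enclosing all 3 is the whole tree (their MRCA is the root), so the answer is all 9 tips in alphabetical order.

Alnus, Arabidopsis, Cedrus, Cercopithecus, Homo, Nyctereutes, Pongo, Staphylococcus, Vespa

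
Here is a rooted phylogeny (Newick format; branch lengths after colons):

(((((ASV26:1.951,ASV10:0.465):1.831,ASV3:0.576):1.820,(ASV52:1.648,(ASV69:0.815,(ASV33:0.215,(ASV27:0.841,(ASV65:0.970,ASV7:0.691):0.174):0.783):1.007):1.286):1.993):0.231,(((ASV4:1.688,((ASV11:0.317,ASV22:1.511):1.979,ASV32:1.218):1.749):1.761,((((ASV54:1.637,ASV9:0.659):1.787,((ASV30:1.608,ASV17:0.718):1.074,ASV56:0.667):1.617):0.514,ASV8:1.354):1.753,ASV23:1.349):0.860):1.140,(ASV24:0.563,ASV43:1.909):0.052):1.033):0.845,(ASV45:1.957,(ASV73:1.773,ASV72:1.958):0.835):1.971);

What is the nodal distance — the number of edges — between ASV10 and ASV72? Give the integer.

8

The MRCA of ASV10 and ASV72 is the root of the tree.
From ASV10 up to that node: 5 branches. From ASV72 up to the same node: 3 branches. Total: 5 + 3 = 8.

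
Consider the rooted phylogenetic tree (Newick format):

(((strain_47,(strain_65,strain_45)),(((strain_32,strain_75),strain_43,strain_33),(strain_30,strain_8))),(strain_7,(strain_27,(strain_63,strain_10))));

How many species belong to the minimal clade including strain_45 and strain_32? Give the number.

The MRCA of strain_45 and strain_32 is the node subtending ((strain_47,(strain_65,strain_45)),(((strain_32,strain_75),strain_43,strain_33),(strain_30,strain_8))).
That clade contains 9 terminal taxa: strain_30, strain_32, strain_33, strain_43, strain_45, strain_47, strain_65, strain_75, strain_8.

9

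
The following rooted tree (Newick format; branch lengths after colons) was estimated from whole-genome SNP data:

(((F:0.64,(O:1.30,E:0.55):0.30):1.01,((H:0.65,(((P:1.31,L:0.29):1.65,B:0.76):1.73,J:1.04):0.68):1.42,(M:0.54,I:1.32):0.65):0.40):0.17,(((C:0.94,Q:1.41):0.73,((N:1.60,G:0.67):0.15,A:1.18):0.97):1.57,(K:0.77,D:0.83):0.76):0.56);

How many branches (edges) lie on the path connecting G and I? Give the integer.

9

The MRCA of G and I is the root of the tree.
From G up to that node: 5 branches. From I up to the same node: 4 branches. Total: 5 + 4 = 9.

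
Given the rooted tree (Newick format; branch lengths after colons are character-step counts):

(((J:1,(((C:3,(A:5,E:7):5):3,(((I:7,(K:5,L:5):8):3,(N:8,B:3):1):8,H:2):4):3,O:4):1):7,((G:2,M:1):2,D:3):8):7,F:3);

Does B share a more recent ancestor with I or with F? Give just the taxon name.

The MRCA of B and I subtends ((I,(K,L)),(N,B)) (5 taxa).
The MRCA of B and F is the root, subtending the entire tree (15 taxa).
The first is nested inside the second, so B shares a more recent common ancestor with I.

I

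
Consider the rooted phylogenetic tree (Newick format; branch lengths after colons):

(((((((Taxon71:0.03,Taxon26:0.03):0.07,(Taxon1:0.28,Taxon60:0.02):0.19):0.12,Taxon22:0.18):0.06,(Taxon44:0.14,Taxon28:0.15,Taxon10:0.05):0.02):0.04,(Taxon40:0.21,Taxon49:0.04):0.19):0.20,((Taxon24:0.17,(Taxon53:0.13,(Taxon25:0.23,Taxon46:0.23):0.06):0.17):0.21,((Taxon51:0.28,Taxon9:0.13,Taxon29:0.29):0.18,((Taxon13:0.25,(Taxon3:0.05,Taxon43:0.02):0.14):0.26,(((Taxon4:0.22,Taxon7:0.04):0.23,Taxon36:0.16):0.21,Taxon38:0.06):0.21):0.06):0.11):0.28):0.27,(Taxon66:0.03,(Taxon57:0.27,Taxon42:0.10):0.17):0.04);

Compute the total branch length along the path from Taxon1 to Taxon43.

1.76

The path runs Taxon1 → … → MRCA → … → Taxon43; the MRCA is the node subtending ((((((Taxon71,Taxon26),(Taxon1,Taxon60)),Taxon22),(Taxon44,Taxon28,Taxon10)),(Taxon40,Taxon49)),((Taxon24,(Taxon53,(Taxon25,Taxon46))),((Taxon51,Taxon9,Taxon29),((Taxon13,(Taxon3,Taxon43)),(((Taxon4,Taxon7),Taxon36),Taxon38))))).
Branch lengths along that path: 0.28 + 0.19 + 0.12 + 0.06 + 0.04 + 0.20 + 0.28 + 0.11 + 0.06 + 0.26 + 0.14 + 0.02 = 1.76.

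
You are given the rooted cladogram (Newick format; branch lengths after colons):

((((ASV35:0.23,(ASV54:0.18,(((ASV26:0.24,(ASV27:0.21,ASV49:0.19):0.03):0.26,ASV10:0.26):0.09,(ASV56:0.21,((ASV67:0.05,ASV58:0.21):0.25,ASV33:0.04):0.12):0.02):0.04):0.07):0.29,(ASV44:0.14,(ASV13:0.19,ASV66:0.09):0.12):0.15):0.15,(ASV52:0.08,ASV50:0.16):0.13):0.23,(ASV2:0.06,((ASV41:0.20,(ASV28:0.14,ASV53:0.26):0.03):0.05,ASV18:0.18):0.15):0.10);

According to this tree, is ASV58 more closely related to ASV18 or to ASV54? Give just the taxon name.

The MRCA of ASV58 and ASV54 subtends (ASV54,(((ASV26,(ASV27,ASV49)),ASV10),(ASV56,((ASV67,ASV58),ASV33)))) (9 taxa).
The MRCA of ASV58 and ASV18 is the root, subtending the entire tree (20 taxa).
The first is nested inside the second, so ASV58 shares a more recent common ancestor with ASV54.

ASV54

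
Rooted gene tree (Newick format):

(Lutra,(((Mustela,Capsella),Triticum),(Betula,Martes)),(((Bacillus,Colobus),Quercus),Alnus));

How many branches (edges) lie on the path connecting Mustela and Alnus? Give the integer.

6

The MRCA of Mustela and Alnus is the root of the tree.
From Mustela up to that node: 4 branches. From Alnus up to the same node: 2 branches. Total: 4 + 2 = 6.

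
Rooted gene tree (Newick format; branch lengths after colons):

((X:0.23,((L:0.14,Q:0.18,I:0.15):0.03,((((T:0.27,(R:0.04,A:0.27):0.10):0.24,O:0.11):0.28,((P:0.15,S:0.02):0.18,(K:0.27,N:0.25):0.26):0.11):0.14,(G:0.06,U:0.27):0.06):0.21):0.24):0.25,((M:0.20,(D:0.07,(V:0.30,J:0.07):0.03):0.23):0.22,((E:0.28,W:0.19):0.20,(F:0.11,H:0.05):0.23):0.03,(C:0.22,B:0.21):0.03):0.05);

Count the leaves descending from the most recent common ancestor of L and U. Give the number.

The MRCA of L and U is the node subtending ((L,Q,I),((((T,(R,A)),O),((P,S),(K,N))),(G,U))).
That clade contains 13 terminal taxa: A, G, I, K, L, N, O, P, Q, R, S, T, U.

13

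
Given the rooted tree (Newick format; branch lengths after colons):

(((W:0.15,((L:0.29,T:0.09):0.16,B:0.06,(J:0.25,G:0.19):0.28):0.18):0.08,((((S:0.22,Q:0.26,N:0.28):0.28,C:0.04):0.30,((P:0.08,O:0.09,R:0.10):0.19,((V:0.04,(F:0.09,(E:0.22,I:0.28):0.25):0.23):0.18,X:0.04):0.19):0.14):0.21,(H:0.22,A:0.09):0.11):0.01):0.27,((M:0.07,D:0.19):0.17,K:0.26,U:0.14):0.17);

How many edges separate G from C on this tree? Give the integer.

8

The MRCA of G and C is the node subtending ((W,((L,T),B,(J,G))),((((S,Q,N),C),((P,O,R),((V,(F,(E,I))),X))),(H,A))).
From G up to that node: 4 branches. From C up to the same node: 4 branches. Total: 4 + 4 = 8.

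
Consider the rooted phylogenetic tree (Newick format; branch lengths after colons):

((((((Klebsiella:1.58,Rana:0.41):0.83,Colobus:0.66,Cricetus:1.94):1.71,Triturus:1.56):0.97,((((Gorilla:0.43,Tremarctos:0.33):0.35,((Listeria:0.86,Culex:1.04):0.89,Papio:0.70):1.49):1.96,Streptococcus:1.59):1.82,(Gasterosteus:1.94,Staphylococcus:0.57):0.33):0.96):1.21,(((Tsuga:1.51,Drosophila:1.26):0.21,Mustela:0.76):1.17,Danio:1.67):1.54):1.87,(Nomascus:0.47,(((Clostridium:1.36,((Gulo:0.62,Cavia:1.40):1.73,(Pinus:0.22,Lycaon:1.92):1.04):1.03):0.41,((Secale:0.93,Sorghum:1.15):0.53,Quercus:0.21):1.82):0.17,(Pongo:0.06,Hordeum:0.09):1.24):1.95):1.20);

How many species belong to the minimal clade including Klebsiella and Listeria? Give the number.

The MRCA of Klebsiella and Listeria is the node subtending ((((Klebsiella,Rana),Colobus,Cricetus),Triturus),((((Gorilla,Tremarctos),((Listeria,Culex),Papio)),Streptococcus),(Gasterosteus,Staphylococcus))).
That clade contains 13 terminal taxa: Colobus, Cricetus, Culex, Gasterosteus, Gorilla, Klebsiella, Listeria, Papio, Rana, Staphylococcus, Streptococcus, Tremarctos, Triturus.

13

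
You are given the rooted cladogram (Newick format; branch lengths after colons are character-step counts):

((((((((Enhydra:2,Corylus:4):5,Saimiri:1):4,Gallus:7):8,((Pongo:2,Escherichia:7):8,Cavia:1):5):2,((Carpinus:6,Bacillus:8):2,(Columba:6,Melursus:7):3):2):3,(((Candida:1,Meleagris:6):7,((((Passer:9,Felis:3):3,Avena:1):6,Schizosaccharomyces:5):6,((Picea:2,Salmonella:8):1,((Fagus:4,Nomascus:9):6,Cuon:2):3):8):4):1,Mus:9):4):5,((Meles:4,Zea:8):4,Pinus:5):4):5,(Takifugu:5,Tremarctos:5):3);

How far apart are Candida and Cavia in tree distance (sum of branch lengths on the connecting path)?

The path runs Candida → … → MRCA → … → Cavia; the MRCA is the node subtending ((((((Enhydra,Corylus),Saimiri),Gallus),((Pongo,Escherichia),Cavia)),((Carpinus,Bacillus),(Columba,Melursus))),(((Candida,Meleagris),((((Passer,Felis),Avena),Schizosaccharomyces),((Picea,Salmonella),((Fagus,Nomascus),Cuon)))),Mus)).
Branch lengths along that path: 1 + 7 + 1 + 4 + 3 + 2 + 5 + 1 = 24.

24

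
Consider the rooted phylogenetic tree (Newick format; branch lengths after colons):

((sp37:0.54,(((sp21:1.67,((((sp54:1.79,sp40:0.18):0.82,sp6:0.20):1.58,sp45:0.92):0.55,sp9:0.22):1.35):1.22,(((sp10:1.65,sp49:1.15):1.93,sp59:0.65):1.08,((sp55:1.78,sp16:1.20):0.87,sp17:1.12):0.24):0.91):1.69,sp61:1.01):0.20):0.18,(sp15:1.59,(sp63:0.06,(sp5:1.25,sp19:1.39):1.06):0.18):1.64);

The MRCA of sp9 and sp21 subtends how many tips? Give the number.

The MRCA of sp9 and sp21 is the node subtending (sp21,((((sp54,sp40),sp6),sp45),sp9)).
That clade contains 6 terminal taxa: sp21, sp40, sp45, sp54, sp6, sp9.

6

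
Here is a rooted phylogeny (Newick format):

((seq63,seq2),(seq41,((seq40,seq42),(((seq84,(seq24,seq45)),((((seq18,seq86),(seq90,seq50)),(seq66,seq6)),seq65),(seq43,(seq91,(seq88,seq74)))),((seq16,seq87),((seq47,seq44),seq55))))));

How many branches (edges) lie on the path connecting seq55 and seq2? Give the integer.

8

The MRCA of seq55 and seq2 is the root of the tree.
From seq55 up to that node: 6 branches. From seq2 up to the same node: 2 branches. Total: 6 + 2 = 8.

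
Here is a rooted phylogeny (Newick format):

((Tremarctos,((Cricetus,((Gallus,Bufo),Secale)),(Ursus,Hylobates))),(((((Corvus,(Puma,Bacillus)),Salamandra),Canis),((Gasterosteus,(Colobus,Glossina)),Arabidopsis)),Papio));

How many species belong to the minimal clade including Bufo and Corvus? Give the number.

The MRCA of Bufo and Corvus is the root, so the clade is the entire tree.
That clade contains 17 terminal taxa: Arabidopsis, Bacillus, Bufo, Canis, Colobus, Corvus, Cricetus, Gallus, Gasterosteus, Glossina, Hylobates, Papio, Puma, Salamandra, Secale, Tremarctos, Ursus.

17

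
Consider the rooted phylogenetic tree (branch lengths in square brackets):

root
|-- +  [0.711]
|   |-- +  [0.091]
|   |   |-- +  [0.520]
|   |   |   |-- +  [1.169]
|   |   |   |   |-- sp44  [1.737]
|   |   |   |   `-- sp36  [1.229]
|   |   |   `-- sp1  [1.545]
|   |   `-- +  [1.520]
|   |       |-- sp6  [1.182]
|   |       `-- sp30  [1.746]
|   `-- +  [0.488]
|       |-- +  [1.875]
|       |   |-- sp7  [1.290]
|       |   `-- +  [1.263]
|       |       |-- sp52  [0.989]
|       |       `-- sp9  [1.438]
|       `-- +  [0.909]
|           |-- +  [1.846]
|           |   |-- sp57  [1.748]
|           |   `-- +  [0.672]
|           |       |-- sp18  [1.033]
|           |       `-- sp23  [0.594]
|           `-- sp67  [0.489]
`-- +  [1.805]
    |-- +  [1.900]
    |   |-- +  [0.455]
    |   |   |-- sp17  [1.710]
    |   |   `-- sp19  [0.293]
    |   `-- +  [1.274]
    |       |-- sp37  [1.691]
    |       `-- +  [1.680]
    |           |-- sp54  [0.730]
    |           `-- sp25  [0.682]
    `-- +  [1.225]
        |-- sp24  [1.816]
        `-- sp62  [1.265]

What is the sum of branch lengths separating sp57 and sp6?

The path runs sp57 → … → MRCA → … → sp6; the MRCA is the node subtending ((((sp44,sp36),sp1),(sp6,sp30)),((sp7,(sp52,sp9)),((sp57,(sp18,sp23)),sp67))).
Branch lengths along that path: 1.748 + 1.846 + 0.909 + 0.488 + 0.091 + 1.520 + 1.182 = 7.784.

7.784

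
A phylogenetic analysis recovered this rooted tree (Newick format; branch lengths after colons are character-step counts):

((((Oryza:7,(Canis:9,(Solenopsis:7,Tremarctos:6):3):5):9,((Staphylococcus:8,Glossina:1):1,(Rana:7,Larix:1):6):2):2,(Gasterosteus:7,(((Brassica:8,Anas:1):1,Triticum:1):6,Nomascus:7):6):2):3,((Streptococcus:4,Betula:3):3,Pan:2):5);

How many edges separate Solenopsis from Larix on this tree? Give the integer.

The MRCA of Solenopsis and Larix is the node subtending ((Oryza,(Canis,(Solenopsis,Tremarctos))),((Staphylococcus,Glossina),(Rana,Larix))).
From Solenopsis up to that node: 4 branches. From Larix up to the same node: 3 branches. Total: 4 + 3 = 7.

7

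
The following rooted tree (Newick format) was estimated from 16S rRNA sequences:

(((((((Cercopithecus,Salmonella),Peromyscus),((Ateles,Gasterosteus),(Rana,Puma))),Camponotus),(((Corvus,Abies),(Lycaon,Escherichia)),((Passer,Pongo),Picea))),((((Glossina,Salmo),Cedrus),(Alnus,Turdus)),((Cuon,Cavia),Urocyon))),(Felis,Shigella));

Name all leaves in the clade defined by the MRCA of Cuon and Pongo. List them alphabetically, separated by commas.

Abies, Alnus, Ateles, Camponotus, Cavia, Cedrus, Cercopithecus, Corvus, Cuon, Escherichia, Gasterosteus, Glossina, Lycaon, Passer, Peromyscus, Picea, Pongo, Puma, Rana, Salmo, Salmonella, Turdus, Urocyon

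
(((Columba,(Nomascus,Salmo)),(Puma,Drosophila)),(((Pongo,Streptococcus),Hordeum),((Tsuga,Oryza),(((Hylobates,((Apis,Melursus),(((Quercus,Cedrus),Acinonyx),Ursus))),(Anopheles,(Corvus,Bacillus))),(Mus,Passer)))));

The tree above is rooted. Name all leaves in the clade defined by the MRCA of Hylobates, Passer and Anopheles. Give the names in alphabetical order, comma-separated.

Acinonyx, Anopheles, Apis, Bacillus, Cedrus, Corvus, Hylobates, Melursus, Mus, Passer, Quercus, Ursus

Tracing Hylobates: it sits inside (Hylobates,((Apis,Melursus),(((Quercus,Cedrus),Acinonyx),Ursus))).
Tracing Passer: it sits inside (Mus,Passer).
Tracing Anopheles: it sits inside (Anopheles,(Corvus,Bacillus)).
The smallest clade enclosing all 3 is (((Hylobates,((Apis,Melursus),(((Quercus,Cedrus),Acinonyx),Ursus))),(Anopheles,(Corvus,Bacillus))),(Mus,Passer)); the answer is its 12 terminal taxa in alphabetical order.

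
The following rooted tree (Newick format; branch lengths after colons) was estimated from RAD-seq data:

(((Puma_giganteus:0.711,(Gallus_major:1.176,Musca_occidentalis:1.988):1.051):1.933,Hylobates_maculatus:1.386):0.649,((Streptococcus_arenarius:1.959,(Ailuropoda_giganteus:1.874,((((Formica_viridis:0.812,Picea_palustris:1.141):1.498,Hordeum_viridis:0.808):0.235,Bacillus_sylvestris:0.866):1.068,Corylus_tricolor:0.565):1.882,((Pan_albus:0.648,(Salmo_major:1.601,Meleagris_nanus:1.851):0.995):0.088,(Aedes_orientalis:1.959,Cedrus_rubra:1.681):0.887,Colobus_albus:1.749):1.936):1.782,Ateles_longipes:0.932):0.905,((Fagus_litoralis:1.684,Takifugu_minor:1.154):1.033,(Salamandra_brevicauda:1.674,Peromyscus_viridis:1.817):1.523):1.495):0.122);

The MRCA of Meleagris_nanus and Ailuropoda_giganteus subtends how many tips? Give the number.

The MRCA of Meleagris_nanus and Ailuropoda_giganteus is the node subtending (Ailuropoda_giganteus,((((Formica_viridis,Picea_palustris),Hordeum_viridis),Bacillus_sylvestris),Corylus_tricolor),((Pan_albus,(Salmo_major,Meleagris_nanus)),(Aedes_orientalis,Cedrus_rubra),Colobus_albus)).
That clade contains 12 terminal taxa: Aedes_orientalis, Ailuropoda_giganteus, Bacillus_sylvestris, Cedrus_rubra, Colobus_albus, Corylus_tricolor, Formica_viridis, Hordeum_viridis, Meleagris_nanus, Pan_albus, Picea_palustris, Salmo_major.

12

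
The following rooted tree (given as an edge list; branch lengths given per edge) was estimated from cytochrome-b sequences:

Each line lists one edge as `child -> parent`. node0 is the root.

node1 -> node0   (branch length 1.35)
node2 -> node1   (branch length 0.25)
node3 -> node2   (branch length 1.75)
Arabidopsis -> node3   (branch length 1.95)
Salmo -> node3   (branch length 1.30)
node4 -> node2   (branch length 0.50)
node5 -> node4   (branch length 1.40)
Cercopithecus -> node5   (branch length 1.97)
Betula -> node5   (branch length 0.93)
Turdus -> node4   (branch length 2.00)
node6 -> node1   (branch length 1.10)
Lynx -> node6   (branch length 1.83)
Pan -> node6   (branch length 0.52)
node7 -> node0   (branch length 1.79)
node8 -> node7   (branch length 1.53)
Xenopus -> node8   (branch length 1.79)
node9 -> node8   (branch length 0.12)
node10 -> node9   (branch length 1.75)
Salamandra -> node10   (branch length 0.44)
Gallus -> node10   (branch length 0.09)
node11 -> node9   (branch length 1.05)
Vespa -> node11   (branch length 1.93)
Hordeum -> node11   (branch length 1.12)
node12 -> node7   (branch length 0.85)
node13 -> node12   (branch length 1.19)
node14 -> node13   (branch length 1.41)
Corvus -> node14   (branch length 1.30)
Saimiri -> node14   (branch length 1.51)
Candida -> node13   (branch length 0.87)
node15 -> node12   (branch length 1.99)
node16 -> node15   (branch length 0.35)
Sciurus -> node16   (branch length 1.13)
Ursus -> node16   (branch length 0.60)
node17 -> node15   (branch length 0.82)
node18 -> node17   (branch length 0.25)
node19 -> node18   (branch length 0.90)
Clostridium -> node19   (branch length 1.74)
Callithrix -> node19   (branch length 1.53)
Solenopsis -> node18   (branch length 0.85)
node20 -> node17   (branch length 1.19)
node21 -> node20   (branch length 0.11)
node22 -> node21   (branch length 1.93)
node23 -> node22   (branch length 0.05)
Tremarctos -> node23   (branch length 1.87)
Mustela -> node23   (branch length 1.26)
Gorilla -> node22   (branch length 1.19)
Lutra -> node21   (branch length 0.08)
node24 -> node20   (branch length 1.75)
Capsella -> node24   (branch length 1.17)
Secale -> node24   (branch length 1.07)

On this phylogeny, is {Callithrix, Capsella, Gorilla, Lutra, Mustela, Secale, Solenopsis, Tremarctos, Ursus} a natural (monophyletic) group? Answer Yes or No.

The MRCA of the listed taxa subtends ((Sciurus,Ursus),(((Clostridium,Callithrix),Solenopsis),((((Tremarctos,Mustela),Gorilla),Lutra),(Capsella,Secale)))).
That clade also contains Clostridium, Sciurus, which are not in the proposed group, so the group is not monophyletic.

No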